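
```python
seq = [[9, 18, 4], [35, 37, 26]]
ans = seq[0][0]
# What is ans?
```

Trace:
`seq = [[9, 18, 4], [35, 37, 26]]` → seq = [[9, 18, 4], [35, 37, 26]]
`ans = seq[0][0]` → ans = 9
So ans = 9

Answer: 9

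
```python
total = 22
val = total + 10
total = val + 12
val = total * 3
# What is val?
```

Trace:
`total = 22` → total = 22
`val = total + 10` → val = 32
`total = val + 12` → total = 44
`val = total * 3` → val = 132
So val = 132

Answer: 132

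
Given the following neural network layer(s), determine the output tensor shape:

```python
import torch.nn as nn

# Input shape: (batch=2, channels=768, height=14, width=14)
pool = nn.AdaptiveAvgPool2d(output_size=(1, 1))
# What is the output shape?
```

Input: (2, 768, 14, 14) -> Output: (2, 768, 1, 1)

Answer: (2, 768, 1, 1)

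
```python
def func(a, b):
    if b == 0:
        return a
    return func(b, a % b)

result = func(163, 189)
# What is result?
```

func(163, 189) -> func(189, 163) -> func(163, 26) -> func(26, 7) -> func(7, 5) -> func(5, 2) -> func(2, 1) -> func(1, 0) -> 1

Answer: 1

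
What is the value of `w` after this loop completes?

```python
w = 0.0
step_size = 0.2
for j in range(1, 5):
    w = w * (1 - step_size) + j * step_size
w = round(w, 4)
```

Moving average with lr=0.2
`w` takes the values: 0.0 → 0.2 → 0.56 → 1.048 → 1.6384

Answer: 1.6384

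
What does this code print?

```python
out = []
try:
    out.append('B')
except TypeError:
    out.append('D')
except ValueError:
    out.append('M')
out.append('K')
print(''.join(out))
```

Execution trace: 'B' (try body, no exception) → 'K' (after the try/except). Output: BK

Answer: BK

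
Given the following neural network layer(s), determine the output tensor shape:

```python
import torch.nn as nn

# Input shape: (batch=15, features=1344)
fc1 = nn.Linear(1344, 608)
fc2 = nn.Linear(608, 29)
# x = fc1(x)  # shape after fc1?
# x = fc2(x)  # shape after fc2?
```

Input: (15, 1344) -> after fc1: (15, 608) -> Output: (15, 29)

Answer: (15, 29)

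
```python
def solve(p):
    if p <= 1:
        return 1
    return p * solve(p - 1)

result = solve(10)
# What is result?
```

solve(10) = 10 * 9 * 8 * 7 * 6 * 5 * 4 * 3 * 2 * 1 = 3628800

Answer: 3628800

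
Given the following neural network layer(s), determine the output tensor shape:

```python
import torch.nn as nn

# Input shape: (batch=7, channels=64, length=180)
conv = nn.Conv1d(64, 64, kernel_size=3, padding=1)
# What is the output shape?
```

Input: (7, 64, 180) -> Output: (7, 64, 180)

Answer: (7, 64, 180)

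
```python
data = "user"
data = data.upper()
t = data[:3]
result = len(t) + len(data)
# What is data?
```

Trace:
`data = "user"` → data = 'user'
`data = data.upper()` → data = 'USER'
`t = data[:3]` → t = 'USE'
`result = len(t) + len(data)` → result = 7
So data = 'USER'

Answer: 'USER'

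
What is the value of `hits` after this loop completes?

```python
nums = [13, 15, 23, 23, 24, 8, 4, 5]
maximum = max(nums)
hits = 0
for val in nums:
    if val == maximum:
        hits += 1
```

Count of max value 24 in [13, 15, 23, 23, 24, 8, 4, 5]
`hits` takes the values: 0 → 1

Answer: 1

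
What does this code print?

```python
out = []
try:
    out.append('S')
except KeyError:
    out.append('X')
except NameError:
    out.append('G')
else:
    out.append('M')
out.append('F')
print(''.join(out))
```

Execution trace: 'S' (try body, no exception) → 'M' (else) → 'F' (after the try/except). Output: SMF

Answer: SMF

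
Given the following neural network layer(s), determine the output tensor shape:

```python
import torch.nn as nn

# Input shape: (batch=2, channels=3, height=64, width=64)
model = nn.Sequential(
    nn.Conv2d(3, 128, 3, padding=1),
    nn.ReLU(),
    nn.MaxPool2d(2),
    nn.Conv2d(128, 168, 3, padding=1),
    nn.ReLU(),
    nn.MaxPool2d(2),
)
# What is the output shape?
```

Input: (2, 3, 64, 64) -> after first Conv2d: (2, 128, 64, 64) -> after first MaxPool2d: (2, 128, 32, 32) -> after second Conv2d: (2, 168, 32, 32) -> Output: (2, 168, 16, 16)

Answer: (2, 168, 16, 16)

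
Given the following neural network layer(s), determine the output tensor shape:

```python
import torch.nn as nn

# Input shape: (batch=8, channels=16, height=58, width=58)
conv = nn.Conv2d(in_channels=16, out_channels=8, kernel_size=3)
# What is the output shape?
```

Input: (8, 16, 58, 58) -> Output: (8, 8, 56, 56)

Answer: (8, 8, 56, 56)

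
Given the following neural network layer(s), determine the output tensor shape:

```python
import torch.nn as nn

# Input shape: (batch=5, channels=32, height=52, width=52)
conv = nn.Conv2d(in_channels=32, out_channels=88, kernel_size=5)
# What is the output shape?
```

Input: (5, 32, 52, 52) -> Output: (5, 88, 48, 48)

Answer: (5, 88, 48, 48)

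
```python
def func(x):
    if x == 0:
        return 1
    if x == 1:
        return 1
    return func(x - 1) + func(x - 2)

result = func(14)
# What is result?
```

Build up from base cases: func(0)=1, func(1)=1, func(2)=2, func(3)=3, func(4)=5, func(5)=8, func(6)=13, ..., func(14)=610

Answer: 610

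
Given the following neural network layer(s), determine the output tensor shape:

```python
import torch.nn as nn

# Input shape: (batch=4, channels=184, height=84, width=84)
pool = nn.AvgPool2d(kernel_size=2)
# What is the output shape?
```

Input: (4, 184, 84, 84) -> Output: (4, 184, 42, 42)

Answer: (4, 184, 42, 42)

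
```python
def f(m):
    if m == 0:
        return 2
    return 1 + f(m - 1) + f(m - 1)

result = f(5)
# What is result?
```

f(m) = 1 + 2·f(m-1), f(0)=2. Closed form: (2+1)·2^5 - 1 = 95.

Answer: 95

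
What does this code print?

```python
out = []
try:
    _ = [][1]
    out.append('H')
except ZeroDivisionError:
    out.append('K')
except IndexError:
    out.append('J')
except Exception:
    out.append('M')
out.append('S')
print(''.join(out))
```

Execution trace: 'J' (except IndexError) → 'S' (after the try/except). Output: JS

Answer: JS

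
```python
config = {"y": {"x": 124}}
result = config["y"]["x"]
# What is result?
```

Trace:
`config = {"y": {"x": 124}}` → config = {'y': {'x': 124}}
`result = config["y"]["x"]` → result = 124
So result = 124

Answer: 124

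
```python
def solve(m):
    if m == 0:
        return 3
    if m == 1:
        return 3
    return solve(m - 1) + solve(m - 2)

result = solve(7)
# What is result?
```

Build up from base cases: solve(0)=3, solve(1)=3, solve(2)=6, solve(3)=9, solve(4)=15, solve(5)=24, solve(6)=39, ..., solve(7)=63

Answer: 63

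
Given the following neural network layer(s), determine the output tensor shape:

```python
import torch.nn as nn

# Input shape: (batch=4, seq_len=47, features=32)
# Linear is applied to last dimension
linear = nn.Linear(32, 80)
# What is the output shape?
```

Input: (4, 47, 32) -> Output: (4, 47, 80)

Answer: (4, 47, 80)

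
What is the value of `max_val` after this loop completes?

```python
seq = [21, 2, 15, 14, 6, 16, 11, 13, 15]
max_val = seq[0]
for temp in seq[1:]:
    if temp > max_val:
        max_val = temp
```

Maximum of [21, 2, 15, 14, 6, 16, 11, 13, 15]
`max_val` takes the values: 21

Answer: 21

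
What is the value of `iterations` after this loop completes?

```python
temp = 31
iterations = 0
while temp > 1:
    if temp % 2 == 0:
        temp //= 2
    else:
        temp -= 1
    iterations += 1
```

Steps to reduce 31 to 1
`iterations` takes the values: 0 → 1 → 2 → 3 → 4 → 5 → 6 → 7 → 8

Answer: 8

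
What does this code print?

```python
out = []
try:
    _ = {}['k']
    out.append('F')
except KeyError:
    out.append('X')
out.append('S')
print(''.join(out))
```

Execution trace: 'X' (except KeyError) → 'S' (after the try/except). Output: XS

Answer: XS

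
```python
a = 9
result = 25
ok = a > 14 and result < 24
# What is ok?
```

Trace:
`a = 9` → a = 9
`result = 25` → result = 25
`ok = a > 14 and result < 24` → ok = False
So ok = False

Answer: False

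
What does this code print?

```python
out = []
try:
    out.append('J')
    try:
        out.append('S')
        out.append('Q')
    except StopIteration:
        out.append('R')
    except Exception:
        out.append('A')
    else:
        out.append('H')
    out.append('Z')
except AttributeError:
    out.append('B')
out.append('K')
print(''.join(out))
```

Execution trace: 'J' (try body) → 'S' (inner try body) → 'Q' (inner try body, no exception) → 'H' (inner else) → 'Z' (try body, no exception) → 'K' (after the try/except). Output: JSQHZK

Answer: JSQHZK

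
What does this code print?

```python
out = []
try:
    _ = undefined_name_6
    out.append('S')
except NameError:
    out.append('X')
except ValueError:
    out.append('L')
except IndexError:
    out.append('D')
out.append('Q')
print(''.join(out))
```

Execution trace: 'X' (except NameError) → 'Q' (after the try/except). Output: XQ

Answer: XQ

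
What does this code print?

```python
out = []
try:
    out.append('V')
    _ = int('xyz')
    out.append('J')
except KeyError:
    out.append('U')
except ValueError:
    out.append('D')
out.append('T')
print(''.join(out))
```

Execution trace: 'V' (try body) → 'D' (except ValueError) → 'T' (after the try/except). Output: VDT

Answer: VDT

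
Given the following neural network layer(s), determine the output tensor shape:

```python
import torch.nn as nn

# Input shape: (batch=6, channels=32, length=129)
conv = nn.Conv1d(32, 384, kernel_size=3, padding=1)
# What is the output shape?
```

Input: (6, 32, 129) -> Output: (6, 384, 129)

Answer: (6, 384, 129)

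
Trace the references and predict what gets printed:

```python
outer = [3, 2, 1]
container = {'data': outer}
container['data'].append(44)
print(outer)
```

Key concept: dict holds reference to list.
Step by step:
`outer = [3, 2, 1]` → outer = [3, 2, 1]
`container = {'data': outer}` → container = {'data': [3, 2, 1]}
`container['data'].append(44)` → outer = [3, 2, 1, 44]; container = {'data': [3, 2, 1, 44]}
`print(outer)` → prints [3, 2, 1, 44]

Answer: [3, 2, 1, 44]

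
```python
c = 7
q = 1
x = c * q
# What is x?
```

Trace:
`c = 7` → c = 7
`q = 1` → q = 1
`x = c * q` → x = 7
So x = 7

Answer: 7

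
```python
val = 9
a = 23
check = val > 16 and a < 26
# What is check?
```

Trace:
`val = 9` → val = 9
`a = 23` → a = 23
`check = val > 16 and a < 26` → check = False
So check = False

Answer: False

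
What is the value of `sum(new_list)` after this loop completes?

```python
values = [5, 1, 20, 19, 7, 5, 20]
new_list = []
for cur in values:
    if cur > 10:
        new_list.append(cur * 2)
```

Sum of doubled values > 10
`new_list` takes the values: [] → [40] → [40, 38] → [40, 38, 40]
So `sum(new_list)` = 118

Answer: 118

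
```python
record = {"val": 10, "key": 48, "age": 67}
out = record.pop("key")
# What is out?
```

Trace:
`record = {"val": 10, "key": 48, "age": 67}` → record = {'val': 10, 'key': 48, 'age': 67}
`out = record.pop("key")` → record = {'val': 10, 'age': 67}; out = 48
So out = 48

Answer: 48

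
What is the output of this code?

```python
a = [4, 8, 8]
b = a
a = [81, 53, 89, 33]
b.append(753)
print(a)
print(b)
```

Key concept: rebinding vs mutation: a is rebound to a new list, b still points at the original.
Step by step:
`a = [4, 8, 8]` → a = [4, 8, 8]
`b = a` → b = [4, 8, 8] (same object as a)
`a = [81, 53, 89, 33]` → a = [81, 53, 89, 33]
`b.append(753)` → b = [4, 8, 8, 753]
`print(a)` → prints [81, 53, 89, 33]
`print(b)` → prints [4, 8, 8, 753]

Answer:
[81, 53, 89, 33]
[4, 8, 8, 753]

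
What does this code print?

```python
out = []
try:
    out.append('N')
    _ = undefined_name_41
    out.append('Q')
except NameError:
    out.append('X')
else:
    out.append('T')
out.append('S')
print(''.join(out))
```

Execution trace: 'N' (try body) → 'X' (except NameError) → 'S' (after the try/except). Output: NXS

Answer: NXS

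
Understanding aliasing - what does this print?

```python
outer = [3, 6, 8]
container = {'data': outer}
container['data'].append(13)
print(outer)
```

Key concept: dict holds reference to list.
Step by step:
`outer = [3, 6, 8]` → outer = [3, 6, 8]
`container = {'data': outer}` → container = {'data': [3, 6, 8]}
`container['data'].append(13)` → outer = [3, 6, 8, 13]; container = {'data': [3, 6, 8, 13]}
`print(outer)` → prints [3, 6, 8, 13]

Answer: [3, 6, 8, 13]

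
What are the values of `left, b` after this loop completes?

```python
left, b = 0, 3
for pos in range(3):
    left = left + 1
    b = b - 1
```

left goes 0→3, b goes 3→0
`left, b` takes the values: (0, 3) → (1, 3) → (1, 2) → (2, 2) → (2, 1) → (3, 1) → (3, 0)

Answer: 3, 0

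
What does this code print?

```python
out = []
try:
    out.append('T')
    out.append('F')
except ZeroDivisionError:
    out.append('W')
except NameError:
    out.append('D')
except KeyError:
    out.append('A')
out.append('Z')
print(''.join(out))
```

Execution trace: 'T' (try body) → 'F' (try body, no exception) → 'Z' (after the try/except). Output: TFZ

Answer: TFZ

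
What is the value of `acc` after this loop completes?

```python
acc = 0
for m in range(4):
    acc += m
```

Sum of 0 to 3 = 6
`acc` takes the values: 0 → 1 → 3 → 6

Answer: 6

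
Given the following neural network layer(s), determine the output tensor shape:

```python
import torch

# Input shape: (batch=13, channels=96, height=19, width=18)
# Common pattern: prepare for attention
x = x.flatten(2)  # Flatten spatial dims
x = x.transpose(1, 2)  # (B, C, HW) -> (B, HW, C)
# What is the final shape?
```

Input: (13, 96, 19, 18) -> after flatten(2): (13, 96, 342) -> Output: (13, 342, 96)

Answer: (13, 342, 96)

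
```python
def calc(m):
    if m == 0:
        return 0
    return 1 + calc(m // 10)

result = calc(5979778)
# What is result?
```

Count of digits of 5979778: 7

Answer: 7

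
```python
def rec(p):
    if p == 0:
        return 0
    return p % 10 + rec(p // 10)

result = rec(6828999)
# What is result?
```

Sum of digits of 6828999: 9 + 9 + 9 + 8 + 2 + 8 + 6 = 51

Answer: 51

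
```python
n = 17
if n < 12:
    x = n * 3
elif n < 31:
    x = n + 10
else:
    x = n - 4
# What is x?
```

Trace:
`n = 17` → n = 17
`if n < 12: ...` → n < 12 is False, n < 31 is True → x = 27
So x = 27

Answer: 27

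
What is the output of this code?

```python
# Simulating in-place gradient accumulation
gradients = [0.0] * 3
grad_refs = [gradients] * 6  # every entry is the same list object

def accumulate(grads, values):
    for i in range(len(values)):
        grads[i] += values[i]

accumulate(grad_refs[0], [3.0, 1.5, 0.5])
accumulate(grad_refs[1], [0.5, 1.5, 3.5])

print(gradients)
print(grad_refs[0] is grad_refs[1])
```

Key concept: gradient accumulation aliasing.
Step by step:
`gradients = [0.0] * 3` → gradients = [0.0, 0.0, 0.0]
`grad_refs = [gradients] * 6` → grad_refs = [[0.0, 0.0, 0.0], [0.0, 0.0, 0.0], [0.0, 0.0, 0.0], [0.0, 0.0, 0.0], [0.0, 0.0, 0.0], [0.0, 0.0, 0.0]]
`accumulate(grad_refs[0], [3.0, 1.5, 0.5])` → gradients = [3.0, 1.5, 0.5]; grad_refs = [[3.0, 1.5, 0.5], [3.0, 1.5, 0.5], [3.0, 1.5, 0.5], [3.0, 1.5, 0.5], [3.0, 1.5, 0.5], [3.0, 1.5, 0.5]]
`accumulate(grad_refs[1], [0.5, 1.5, 3.5])` → gradients = [3.5, 3.0, 4.0]; grad_refs = [[3.5, 3.0, 4.0], [3.5, 3.0, 4.0], [3.5, 3.0, 4.0], [3.5, 3.0, 4.0], [3.5, 3.0, 4.0], [3.5, 3.0, 4.0]]
`print(gradients)` → prints [3.5, 3.0, 4.0]
`print(grad_refs[0] is grad_refs[1])` → prints True

Answer:
[3.5, 3.0, 4.0]
True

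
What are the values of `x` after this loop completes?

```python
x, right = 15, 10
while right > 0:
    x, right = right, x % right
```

GCD of 15 and 10
`x` takes the values: 15 → 10 → 5

Answer: 5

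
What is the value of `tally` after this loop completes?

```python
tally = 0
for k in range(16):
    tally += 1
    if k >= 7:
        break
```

Loop breaks when k reaches 7, tally is 8
`tally` takes the values: 0 → 1 → 2 → 3 → 4 → 5 → 6 → 7 → 8

Answer: 8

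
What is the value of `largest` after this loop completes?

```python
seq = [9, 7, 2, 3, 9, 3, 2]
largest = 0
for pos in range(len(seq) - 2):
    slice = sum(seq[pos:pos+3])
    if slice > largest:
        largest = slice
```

Max sum of 3-element window in [9, 7, 2, 3, 9, 3, 2]
`largest` takes the values: 0 → 18

Answer: 18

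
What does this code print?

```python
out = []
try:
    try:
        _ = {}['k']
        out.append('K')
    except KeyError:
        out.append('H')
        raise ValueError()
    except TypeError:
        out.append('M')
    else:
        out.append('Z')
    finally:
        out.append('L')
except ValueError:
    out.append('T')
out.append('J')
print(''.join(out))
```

Execution trace: 'H' (except KeyError) → 'L' (finally) → 'T' (outer except ValueError) → 'J' (after the try/except). Output: HLTJ

Answer: HLTJ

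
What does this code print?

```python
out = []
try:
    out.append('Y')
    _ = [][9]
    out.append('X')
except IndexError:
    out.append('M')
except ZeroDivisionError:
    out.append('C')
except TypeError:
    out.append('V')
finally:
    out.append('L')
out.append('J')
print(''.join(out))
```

Execution trace: 'Y' (try body) → 'M' (except IndexError) → 'L' (finally) → 'J' (after the try/except). Output: YMLJ

Answer: YMLJ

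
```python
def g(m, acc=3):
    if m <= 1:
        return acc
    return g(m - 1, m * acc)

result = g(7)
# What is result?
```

Accumulator trace (n, acc): (7, 3) -> (6, 21) -> (5, 126) -> (4, 630) -> (3, 2520) -> (2, 7560) -> (1, 15120) -> return 15120

Answer: 15120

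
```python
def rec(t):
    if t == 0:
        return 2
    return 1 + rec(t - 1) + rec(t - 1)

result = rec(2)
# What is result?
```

rec(t) = 1 + 2·rec(t-1), rec(0)=2. Closed form: (2+1)·2^2 - 1 = 11.

Answer: 11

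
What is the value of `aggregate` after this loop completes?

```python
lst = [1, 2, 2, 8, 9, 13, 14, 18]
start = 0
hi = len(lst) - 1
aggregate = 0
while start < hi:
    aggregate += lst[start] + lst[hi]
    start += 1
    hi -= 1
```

Sum of pairs from ends
`aggregate` takes the values: 0 → 19 → 35 → 50 → 67

Answer: 67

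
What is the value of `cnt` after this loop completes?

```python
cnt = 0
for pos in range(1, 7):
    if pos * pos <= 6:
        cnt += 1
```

Count numbers where pos² ≤ 6
`cnt` takes the values: 0 → 1 → 2

Answer: 2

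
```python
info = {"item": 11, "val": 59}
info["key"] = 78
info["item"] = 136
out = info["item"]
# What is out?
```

Trace:
`info = {"item": 11, "val": 59}` → info = {'item': 11, 'val': 59}
`info["key"] = 78` → info = {'item': 11, 'val': 59, 'key': 78}
`info["item"] = 136` → info = {'item': 136, 'val': 59, 'key': 78}
`out = info["item"]` → out = 136
So out = 136

Answer: 136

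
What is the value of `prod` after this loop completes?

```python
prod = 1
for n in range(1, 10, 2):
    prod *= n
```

Product of 1, 3, 5, ... up to 9
`prod` takes the values: 1 → 3 → 15 → 105 → 945

Answer: 945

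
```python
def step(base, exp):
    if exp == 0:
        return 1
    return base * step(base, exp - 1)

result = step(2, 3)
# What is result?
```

step(2, 3) = 2 * 2 * 2 = 8

Answer: 8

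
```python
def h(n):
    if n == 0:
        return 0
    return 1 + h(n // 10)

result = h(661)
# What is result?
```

Count of digits of 661: 3

Answer: 3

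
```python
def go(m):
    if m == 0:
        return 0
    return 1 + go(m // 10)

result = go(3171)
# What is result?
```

Count of digits of 3171: 4

Answer: 4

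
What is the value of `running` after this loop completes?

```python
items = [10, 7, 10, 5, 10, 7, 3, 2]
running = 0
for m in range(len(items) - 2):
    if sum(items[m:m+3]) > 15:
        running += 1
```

Count windows with sum > 15
`running` takes the values: 0 → 1 → 2 → 3 → 4 → 5

Answer: 5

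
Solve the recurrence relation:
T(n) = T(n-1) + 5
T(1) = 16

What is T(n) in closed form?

Unrolling: T(n) = T(1) + 5·(n-1) = 16 + 5(n-1) = 5n + 11.

Answer: T(n) = 5n + 11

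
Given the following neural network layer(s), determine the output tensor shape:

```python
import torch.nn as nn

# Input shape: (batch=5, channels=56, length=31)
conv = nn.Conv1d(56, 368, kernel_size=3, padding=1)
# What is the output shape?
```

Input: (5, 56, 31) -> Output: (5, 368, 31)

Answer: (5, 368, 31)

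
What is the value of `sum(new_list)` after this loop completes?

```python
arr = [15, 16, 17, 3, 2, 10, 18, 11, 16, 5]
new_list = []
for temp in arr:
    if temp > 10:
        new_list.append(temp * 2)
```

Sum of doubled values > 10
`new_list` takes the values: [] → [30] → [30, 32] → [30, 32, 34] → [30, 32, 34, 36] → [30, 32, 34, 36, 22] → [30, 32, 34, 36, 22, 32]
So `sum(new_list)` = 186

Answer: 186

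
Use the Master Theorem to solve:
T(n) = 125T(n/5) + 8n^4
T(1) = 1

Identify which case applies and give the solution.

a=125, b=5, f(n)=8n^4. log_5(125) = 3. Since c=4 > 3 and the regularity condition holds (125(n/5)^4 = (125/5^4)n^4 with 125/5^4 < 1), Case 3 applies: T(n) = Θ(f(n)) = O(n^4).

Answer: O(n^4) - Case 3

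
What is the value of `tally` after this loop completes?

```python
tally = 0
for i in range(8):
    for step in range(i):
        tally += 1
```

Triangle number: 0+1+2+...+7
`tally` takes the values: 0 → 1 → 2 → 3 → 4 → 5 → 6 → 7 → 8 → 9 → 10 → 11 → 12 → 13 → 14 → 15 → 16 → 17 → 18 → 19 → 20 → 21 → 22 → 23 → 24 → 25 → 26 → 27 → 28

Answer: 28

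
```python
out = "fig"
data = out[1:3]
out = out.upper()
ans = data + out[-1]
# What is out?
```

Trace:
`out = "fig"` → out = 'fig'
`data = out[1:3]` → data = 'ig'
`out = out.upper()` → out = 'FIG'
`ans = data + out[-1]` → ans = 'igG'
So out = 'FIG'

Answer: 'FIG'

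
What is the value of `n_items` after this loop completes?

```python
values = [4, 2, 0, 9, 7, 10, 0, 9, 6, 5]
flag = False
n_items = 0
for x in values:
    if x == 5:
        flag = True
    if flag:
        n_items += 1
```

Count elements after first 5 in [4, 2, 0, 9, 7, 10, 0, 9, 6, 5]
`n_items` takes the values: 0 → 1

Answer: 1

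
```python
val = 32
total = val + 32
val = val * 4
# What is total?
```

Trace:
`val = 32` → val = 32
`total = val + 32` → total = 64
`val = val * 4` → val = 128
So total = 64

Answer: 64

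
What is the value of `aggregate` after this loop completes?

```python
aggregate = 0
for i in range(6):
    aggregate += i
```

Sum of 0 to 5 = 15
`aggregate` takes the values: 0 → 1 → 3 → 6 → 10 → 15

Answer: 15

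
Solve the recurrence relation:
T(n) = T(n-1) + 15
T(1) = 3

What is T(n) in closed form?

Unrolling: T(n) = T(1) + 15·(n-1) = 3 + 15(n-1) = 15n - 12.

Answer: T(n) = 15n - 12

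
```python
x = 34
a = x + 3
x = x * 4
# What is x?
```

Trace:
`x = 34` → x = 34
`a = x + 3` → a = 37
`x = x * 4` → x = 136
So x = 136

Answer: 136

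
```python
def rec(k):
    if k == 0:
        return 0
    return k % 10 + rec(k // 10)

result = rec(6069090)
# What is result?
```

Sum of digits of 6069090: 0 + 9 + 0 + 9 + 6 + 0 + 6 = 30

Answer: 30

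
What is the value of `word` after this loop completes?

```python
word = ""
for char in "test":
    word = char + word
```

Reverse 'test'
`word` takes the values: "" → "t" → "et" → "set" → "tset"

Answer: "tset"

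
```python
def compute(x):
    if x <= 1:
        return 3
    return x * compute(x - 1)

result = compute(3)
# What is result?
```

compute(3) = 3 * 2 * 3 = 18

Answer: 18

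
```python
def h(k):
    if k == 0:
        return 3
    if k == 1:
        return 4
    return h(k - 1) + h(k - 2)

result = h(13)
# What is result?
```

Build up from base cases: h(0)=3, h(1)=4, h(2)=7, h(3)=11, h(4)=18, h(5)=29, h(6)=47, ..., h(13)=1364

Answer: 1364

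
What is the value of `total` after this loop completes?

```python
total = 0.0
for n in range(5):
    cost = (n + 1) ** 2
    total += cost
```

Sum of squared losses 1² + 2² + ... + 5²
`total` takes the values: 0.0 → 1.0 → 5.0 → 14.0 → 30.0 → 55.0

Answer: 55.0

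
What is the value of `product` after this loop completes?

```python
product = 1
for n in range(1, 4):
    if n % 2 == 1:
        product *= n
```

Product of odd numbers 1 to 3
`product` takes the values: 1 → 3

Answer: 3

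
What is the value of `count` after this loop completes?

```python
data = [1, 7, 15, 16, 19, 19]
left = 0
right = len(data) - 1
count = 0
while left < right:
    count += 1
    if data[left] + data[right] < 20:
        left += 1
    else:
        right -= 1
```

Steps to find pair summing to 20
`count` takes the values: 0 → 1 → 2 → 3 → 4 → 5

Answer: 5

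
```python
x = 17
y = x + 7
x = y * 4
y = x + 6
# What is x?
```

Trace:
`x = 17` → x = 17
`y = x + 7` → y = 24
`x = y * 4` → x = 96
`y = x + 6` → y = 102
So x = 96

Answer: 96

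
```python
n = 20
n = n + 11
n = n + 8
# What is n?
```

Trace:
`n = 20` → n = 20
`n = n + 11` → n = 31
`n = n + 8` → n = 39
So n = 39

Answer: 39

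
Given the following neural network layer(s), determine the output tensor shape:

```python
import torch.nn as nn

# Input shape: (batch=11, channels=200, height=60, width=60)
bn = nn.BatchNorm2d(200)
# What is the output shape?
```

Input: (11, 200, 60, 60) -> Output: (11, 200, 60, 60)

Answer: (11, 200, 60, 60)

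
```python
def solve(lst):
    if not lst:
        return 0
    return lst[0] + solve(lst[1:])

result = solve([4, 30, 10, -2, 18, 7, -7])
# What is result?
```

4 + 30 + 10 + (-2) + 18 + 7 + (-7) + 0 = 60

Answer: 60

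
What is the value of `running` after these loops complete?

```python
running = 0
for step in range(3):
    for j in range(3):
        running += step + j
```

Sum of all step+j for step,j in 3x3
`running` takes the values: 0 → 1 → 3 → 4 → 6 → 9 → 11 → 14 → 18

Answer: 18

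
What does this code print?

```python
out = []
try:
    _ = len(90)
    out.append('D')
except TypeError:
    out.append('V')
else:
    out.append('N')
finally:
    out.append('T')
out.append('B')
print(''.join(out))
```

Execution trace: 'V' (except TypeError) → 'T' (finally) → 'B' (after the try/except). Output: VTB

Answer: VTB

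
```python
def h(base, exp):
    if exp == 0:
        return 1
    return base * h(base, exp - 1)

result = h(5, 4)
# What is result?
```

h(5, 4) = 5 * 5 * 5 * 5 = 625

Answer: 625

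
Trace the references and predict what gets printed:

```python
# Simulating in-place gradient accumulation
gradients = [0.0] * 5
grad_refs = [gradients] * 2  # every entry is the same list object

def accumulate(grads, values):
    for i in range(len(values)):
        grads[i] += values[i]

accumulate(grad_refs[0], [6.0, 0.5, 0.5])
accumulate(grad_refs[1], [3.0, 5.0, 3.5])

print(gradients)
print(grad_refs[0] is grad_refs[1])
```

Key concept: gradient accumulation aliasing.
Step by step:
`gradients = [0.0] * 5` → gradients = [0.0, 0.0, 0.0, 0.0, 0.0]
`grad_refs = [gradients] * 2` → grad_refs = [[0.0, 0.0, 0.0, 0.0, 0.0], [0.0, 0.0, 0.0, 0.0, 0.0]]
`accumulate(grad_refs[0], [6.0, 0.5, 0.5])` → gradients = [6.0, 0.5, 0.5, 0.0, 0.0]; grad_refs = [[6.0, 0.5, 0.5, 0.0, 0.0], [6.0, 0.5, 0.5, 0.0, 0.0]]
`accumulate(grad_refs[1], [3.0, 5.0, 3.5])` → gradients = [9.0, 5.5, 4.0, 0.0, 0.0]; grad_refs = [[9.0, 5.5, 4.0, 0.0, 0.0], [9.0, 5.5, 4.0, 0.0, 0.0]]
`print(gradients)` → prints [9.0, 5.5, 4.0, 0.0, 0.0]
`print(grad_refs[0] is grad_refs[1])` → prints True

Answer:
[9.0, 5.5, 4.0, 0.0, 0.0]
True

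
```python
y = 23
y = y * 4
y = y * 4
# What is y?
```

Trace:
`y = 23` → y = 23
`y = y * 4` → y = 92
`y = y * 4` → y = 368
So y = 368

Answer: 368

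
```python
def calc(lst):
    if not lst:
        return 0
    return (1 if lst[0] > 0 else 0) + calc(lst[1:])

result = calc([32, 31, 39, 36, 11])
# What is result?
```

Count of positive elements in [32, 31, 39, 36, 11] = 5

Answer: 5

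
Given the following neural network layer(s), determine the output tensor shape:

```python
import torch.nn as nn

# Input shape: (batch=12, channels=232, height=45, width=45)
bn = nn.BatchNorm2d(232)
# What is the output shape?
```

Input: (12, 232, 45, 45) -> Output: (12, 232, 45, 45)

Answer: (12, 232, 45, 45)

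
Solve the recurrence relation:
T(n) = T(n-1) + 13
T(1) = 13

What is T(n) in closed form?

Unrolling: T(n) = T(1) + 13·(n-1) = 13 + 13(n-1) = 13n.

Answer: T(n) = 13n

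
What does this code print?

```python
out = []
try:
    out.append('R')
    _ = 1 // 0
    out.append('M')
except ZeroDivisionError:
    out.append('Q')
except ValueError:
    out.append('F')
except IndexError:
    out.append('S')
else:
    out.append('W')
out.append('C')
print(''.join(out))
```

Execution trace: 'R' (try body) → 'Q' (except ZeroDivisionError) → 'C' (after the try/except). Output: RQC

Answer: RQC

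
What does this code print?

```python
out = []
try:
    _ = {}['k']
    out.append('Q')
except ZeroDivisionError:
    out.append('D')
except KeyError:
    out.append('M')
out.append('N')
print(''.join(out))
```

Execution trace: 'M' (except KeyError) → 'N' (after the try/except). Output: MN

Answer: MN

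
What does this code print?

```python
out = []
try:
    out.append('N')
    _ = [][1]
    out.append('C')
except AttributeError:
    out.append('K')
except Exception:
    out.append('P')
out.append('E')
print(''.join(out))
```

Execution trace: 'N' (try body) → 'P' (except Exception) → 'E' (after the try/except). Output: NPE

Answer: NPE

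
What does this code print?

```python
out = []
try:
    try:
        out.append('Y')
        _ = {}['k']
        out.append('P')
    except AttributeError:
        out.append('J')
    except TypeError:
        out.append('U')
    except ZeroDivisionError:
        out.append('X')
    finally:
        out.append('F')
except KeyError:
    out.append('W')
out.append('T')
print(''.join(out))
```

Execution trace: 'Y' (try body) → 'F' (finally) → 'W' (outer except KeyError) → 'T' (after the try/except). Output: YFWT

Answer: YFWT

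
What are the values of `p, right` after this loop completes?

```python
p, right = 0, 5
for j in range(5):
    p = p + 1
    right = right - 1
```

p goes 0→5, right goes 5→0
`p, right` takes the values: (0, 5) → (1, 5) → (1, 4) → (2, 4) → (2, 3) → (3, 3) → (3, 2) → (4, 2) → (4, 1) → (5, 1) → (5, 0)

Answer: 5, 0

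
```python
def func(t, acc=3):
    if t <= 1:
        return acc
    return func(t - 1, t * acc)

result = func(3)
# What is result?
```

Accumulator trace (n, acc): (3, 3) -> (2, 9) -> (1, 18) -> return 18

Answer: 18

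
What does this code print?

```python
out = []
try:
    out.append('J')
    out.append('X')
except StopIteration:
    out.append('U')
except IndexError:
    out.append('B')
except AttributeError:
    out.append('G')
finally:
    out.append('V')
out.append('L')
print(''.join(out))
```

Execution trace: 'J' (try body) → 'X' (try body, no exception) → 'V' (finally) → 'L' (after the try/except). Output: JXVL

Answer: JXVL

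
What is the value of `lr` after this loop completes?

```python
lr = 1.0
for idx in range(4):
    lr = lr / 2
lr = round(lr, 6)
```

Halving LR 4 times: 1 / 2^4
`lr` takes the values: 1.0 → 0.5 → 0.25 → 0.125 → 0.0625

Answer: 0.0625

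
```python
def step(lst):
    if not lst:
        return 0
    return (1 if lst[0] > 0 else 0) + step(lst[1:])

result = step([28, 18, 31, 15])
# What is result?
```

Count of positive elements in [28, 18, 31, 15] = 4

Answer: 4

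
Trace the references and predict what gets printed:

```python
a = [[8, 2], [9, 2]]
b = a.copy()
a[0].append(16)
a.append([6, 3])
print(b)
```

Key concept: shallow copy with nested lists.
Step by step:
`a = [[8, 2], [9, 2]]` → a = [[8, 2], [9, 2]]
`b = a.copy()` → b = [[8, 2], [9, 2]]
`a[0].append(16)` → a = [[8, 2, 16], [9, 2]]; b = [[8, 2, 16], [9, 2]]
`a.append([6, 3])` → a = [[8, 2, 16], [9, 2], [6, 3]]
`print(b)` → prints [[8, 2, 16], [9, 2]]

Answer: [[8, 2, 16], [9, 2]]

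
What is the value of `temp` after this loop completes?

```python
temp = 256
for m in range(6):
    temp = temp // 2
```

Halve 6 times: 256 // 2^6 = 4
`temp` takes the values: 256 → 128 → 64 → 32 → 16 → 8 → 4

Answer: 4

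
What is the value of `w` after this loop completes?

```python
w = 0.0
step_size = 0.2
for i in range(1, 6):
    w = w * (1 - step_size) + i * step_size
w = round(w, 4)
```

Moving average with lr=0.2
`w` takes the values: 0.0 → 0.2 → 0.56 → 1.048 → 1.6384 → 2.31072 → 2.3107

Answer: 2.3107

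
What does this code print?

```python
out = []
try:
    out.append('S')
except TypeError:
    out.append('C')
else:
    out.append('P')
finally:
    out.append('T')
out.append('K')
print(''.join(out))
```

Execution trace: 'S' (try body, no exception) → 'P' (else) → 'T' (finally) → 'K' (after the try/except). Output: SPTK

Answer: SPTK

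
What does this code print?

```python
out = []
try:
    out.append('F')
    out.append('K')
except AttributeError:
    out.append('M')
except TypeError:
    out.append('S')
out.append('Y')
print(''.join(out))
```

Execution trace: 'F' (try body) → 'K' (try body, no exception) → 'Y' (after the try/except). Output: FKY

Answer: FKY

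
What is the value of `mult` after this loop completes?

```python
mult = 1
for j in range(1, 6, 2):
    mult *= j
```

Product of 1, 3, 5, ... up to 5
`mult` takes the values: 1 → 3 → 15

Answer: 15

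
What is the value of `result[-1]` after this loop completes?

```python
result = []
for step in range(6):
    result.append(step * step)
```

Last element of squares 0 to 5
`result` takes the values: [] → [0] → [0, 1] → [0, 1, 4] → [0, 1, 4, 9] → [0, 1, 4, 9, 16] → [0, 1, 4, 9, 16, 25]
So `result[-1]` = 25

Answer: 25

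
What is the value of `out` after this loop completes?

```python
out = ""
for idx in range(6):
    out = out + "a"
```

Repeat 'a' 6 times
`out` takes the values: "" → "a" → "aa" → "aaa" → "aaaa" → "aaaaa" → "aaaaaa"

Answer: "aaaaaa"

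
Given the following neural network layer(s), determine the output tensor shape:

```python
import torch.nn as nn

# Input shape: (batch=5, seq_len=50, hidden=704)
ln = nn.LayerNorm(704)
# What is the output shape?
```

Input: (5, 50, 704) -> Output: (5, 50, 704)

Answer: (5, 50, 704)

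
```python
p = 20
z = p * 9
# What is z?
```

Trace:
`p = 20` → p = 20
`z = p * 9` → z = 180
So z = 180

Answer: 180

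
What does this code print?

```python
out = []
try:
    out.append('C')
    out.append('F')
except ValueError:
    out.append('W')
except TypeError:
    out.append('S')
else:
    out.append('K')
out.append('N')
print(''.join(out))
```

Execution trace: 'C' (try body) → 'F' (try body, no exception) → 'K' (else) → 'N' (after the try/except). Output: CFKN

Answer: CFKN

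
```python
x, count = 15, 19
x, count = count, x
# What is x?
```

Trace:
`x, count = 15, 19` → x = 15; count = 19
`x, count = count, x` → x = 19; count = 15
So x = 19

Answer: 19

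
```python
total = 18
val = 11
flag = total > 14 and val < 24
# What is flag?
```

Trace:
`total = 18` → total = 18
`val = 11` → val = 11
`flag = total > 14 and val < 24` → flag = True
So flag = True

Answer: True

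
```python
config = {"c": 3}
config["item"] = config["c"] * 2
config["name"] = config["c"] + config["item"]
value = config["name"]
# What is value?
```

Trace:
`config = {"c": 3}` → config = {'c': 3}
`config["item"] = config["c"] * 2` → config = {'c': 3, 'item': 6}
`config["name"] = config["c"] + config["item"]` → config = {'c': 3, 'item': 6, 'name': 9}
`value = config["name"]` → value = 9
So value = 9

Answer: 9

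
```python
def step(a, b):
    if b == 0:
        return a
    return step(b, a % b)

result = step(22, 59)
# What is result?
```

step(22, 59) -> step(59, 22) -> step(22, 15) -> step(15, 7) -> step(7, 1) -> step(1, 0) -> 1

Answer: 1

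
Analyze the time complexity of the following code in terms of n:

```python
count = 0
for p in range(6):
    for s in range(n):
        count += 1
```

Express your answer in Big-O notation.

Each loop level contributes: 1 × n. Multiplying the contributions gives O(n).

Answer: O(n)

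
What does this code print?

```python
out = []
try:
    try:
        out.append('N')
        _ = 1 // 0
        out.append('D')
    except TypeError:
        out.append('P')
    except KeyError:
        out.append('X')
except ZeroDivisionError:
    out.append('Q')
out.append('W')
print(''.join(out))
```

Execution trace: 'N' (inner try body) → 'Q' (outer except ZeroDivisionError) → 'W' (after the try/except). Output: NQW

Answer: NQW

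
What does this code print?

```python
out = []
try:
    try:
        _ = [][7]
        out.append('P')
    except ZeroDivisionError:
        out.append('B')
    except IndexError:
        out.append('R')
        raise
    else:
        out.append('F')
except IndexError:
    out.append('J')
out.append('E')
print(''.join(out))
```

Execution trace: 'R' (inner except IndexError) → 'J' (outer except IndexError) → 'E' (after the try/except). Output: RJE

Answer: RJE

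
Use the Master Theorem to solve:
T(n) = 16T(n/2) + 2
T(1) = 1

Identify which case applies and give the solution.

a=16, b=2, f(n)=2. log_2(16) = 4. Since c=0 < 4, Case 1 applies: T(n) = Θ(n^log_b(a)) = O(n^4).

Answer: O(n^4) - Case 1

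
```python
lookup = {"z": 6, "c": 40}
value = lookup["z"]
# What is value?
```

Trace:
`lookup = {"z": 6, "c": 40}` → lookup = {'z': 6, 'c': 40}
`value = lookup["z"]` → value = 6
So value = 6

Answer: 6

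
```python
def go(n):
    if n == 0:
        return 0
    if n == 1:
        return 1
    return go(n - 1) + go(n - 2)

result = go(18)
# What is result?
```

Build up from base cases: go(0)=0, go(1)=1, go(2)=1, go(3)=2, go(4)=3, go(5)=5, go(6)=8, ..., go(18)=2584

Answer: 2584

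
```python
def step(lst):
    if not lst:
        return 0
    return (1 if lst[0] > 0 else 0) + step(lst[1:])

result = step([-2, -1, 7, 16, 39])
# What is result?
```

Count of positive elements in [-2, -1, 7, 16, 39] = 3

Answer: 3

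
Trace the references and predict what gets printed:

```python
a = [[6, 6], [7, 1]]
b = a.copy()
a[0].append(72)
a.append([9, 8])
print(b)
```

Key concept: shallow copy with nested lists.
Step by step:
`a = [[6, 6], [7, 1]]` → a = [[6, 6], [7, 1]]
`b = a.copy()` → b = [[6, 6], [7, 1]]
`a[0].append(72)` → a = [[6, 6, 72], [7, 1]]; b = [[6, 6, 72], [7, 1]]
`a.append([9, 8])` → a = [[6, 6, 72], [7, 1], [9, 8]]
`print(b)` → prints [[6, 6, 72], [7, 1]]

Answer: [[6, 6, 72], [7, 1]]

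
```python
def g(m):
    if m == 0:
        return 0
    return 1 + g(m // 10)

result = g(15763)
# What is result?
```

Count of digits of 15763: 5

Answer: 5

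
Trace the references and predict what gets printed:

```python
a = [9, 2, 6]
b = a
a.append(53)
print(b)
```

Key concept: basic list aliasing.
Step by step:
`a = [9, 2, 6]` → a = [9, 2, 6]
`b = a` → b = [9, 2, 6] (same object as a)
`a.append(53)` → a = [9, 2, 6, 53] (same object as b); b = [9, 2, 6, 53] (same object as a)
`print(b)` → prints [9, 2, 6, 53]

Answer: [9, 2, 6, 53]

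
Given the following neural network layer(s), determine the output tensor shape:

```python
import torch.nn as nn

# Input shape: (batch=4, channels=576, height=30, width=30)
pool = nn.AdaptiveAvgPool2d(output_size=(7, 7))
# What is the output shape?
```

Input: (4, 576, 30, 30) -> Output: (4, 576, 7, 7)

Answer: (4, 576, 7, 7)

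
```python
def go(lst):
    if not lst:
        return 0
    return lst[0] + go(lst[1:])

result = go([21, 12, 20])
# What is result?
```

21 + 12 + 20 + 0 = 53

Answer: 53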